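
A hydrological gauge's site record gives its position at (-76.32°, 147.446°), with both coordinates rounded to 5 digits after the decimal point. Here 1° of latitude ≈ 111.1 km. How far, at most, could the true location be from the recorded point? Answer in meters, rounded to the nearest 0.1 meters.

0.6 meters

Rounding to 5 decimal places leaves each coordinate within ±5e-06° of the true value.
N–S: 5e-06° × 111100 m/° = 0.5555 m.
East–west component at 76.32°: 5e-06° × 111100 × cos 76.32° ≈ 5e-06 × 26275 ≈ 0.131375 m.
The two errors are perpendicular, so the maximum displacement is √(0.5555² + 0.131375²) ≈ 0.570824 m.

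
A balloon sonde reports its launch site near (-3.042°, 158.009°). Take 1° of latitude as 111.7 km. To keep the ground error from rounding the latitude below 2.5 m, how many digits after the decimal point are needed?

One degree of latitude covers 111700 m.
Rounding to N decimal places gives at most 0.5 × 10⁻ᴺ degrees of error, i.e. 0.5 × 10⁻ᴺ × 111700 m.
Setting 55850 × 10⁻ᴺ ≤ 2.5 gives 10ᴺ ≥ 2.234e+04, i.e. N ≥ 4.35.
At 4 places the error can reach 5.58 m, but 5 places keeps it to 0.558 m.

5 decimal places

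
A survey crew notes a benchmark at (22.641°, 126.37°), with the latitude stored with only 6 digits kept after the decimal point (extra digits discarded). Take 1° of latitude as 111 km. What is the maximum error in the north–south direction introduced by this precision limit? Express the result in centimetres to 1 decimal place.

11.1 centimetres

Truncating at 6 decimal places can drop up to a full unit in the last place, so the latitude may be off by as much as 1e-06°.
Along the meridian that is 1e-06° × 111000 m/° = 0.111 m.
That is 0.111 m = 11.1 cm.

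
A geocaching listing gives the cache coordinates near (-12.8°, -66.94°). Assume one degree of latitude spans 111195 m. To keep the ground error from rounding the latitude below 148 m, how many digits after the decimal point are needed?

One degree of latitude covers 111195 m.
N decimal places → at most half a unit in the last place, 0.5 × 10⁻ᴺ° = 111195/2 × 10⁻ᴺ m.
Setting 55597.5 × 10⁻ᴺ ≤ 148 gives 10ᴺ ≥ 375.7, i.e. N ≥ 2.57.
N = 2 would give 556 m (too coarse); N = 3 gives 55.6 m ≤ 148 m.

3 decimal places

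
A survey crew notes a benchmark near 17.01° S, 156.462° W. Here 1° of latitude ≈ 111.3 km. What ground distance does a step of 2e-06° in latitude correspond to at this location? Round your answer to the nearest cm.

Along a meridian 2e-06° is 2e-06 × 111300 = 0.2226 m.
That is 0.2226 m = 22.26 cm.

22 cm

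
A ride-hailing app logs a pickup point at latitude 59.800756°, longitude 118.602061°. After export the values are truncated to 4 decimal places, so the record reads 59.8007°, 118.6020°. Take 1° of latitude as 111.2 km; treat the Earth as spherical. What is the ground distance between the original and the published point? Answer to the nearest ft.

Δlat = 59.800756 − 59.8007 = +0.000056°; Δlon = 118.602061 − 118.6020 = +0.000061°.
N–S: 0.000056° × 111200 m/° = 6.2272 m.
E–W at 59.8007°: 0.000061° × 111200 × cos 59.8007° = 0.000061 × 111200 × 0.5030 ≈ 3.41201 m.
Distance: √(6.2272² + 3.41201²) ≈ 7.10069 m.
Converting: 7.10069 m × 3.2808 ft/m ≈ 23.296 ft.

23 ft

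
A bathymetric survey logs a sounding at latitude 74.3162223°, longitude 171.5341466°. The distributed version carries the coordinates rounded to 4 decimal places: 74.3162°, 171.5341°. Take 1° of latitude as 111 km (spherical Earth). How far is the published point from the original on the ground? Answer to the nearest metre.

The latitude changed by +0.0000223° and the longitude by +0.0000466°.
North–south shift: 0.0000223 × 111000 = 2.4753 m.
E–W at 74.3162°: 0.0000466° × 111000 × cos 74.3162° = 0.0000466 × 111000 × 0.2703 ≈ 1.3983 m.
Combined displacement = (2.4753² + 1.3983²)^½ ≈ 2.84295 m.

3 metres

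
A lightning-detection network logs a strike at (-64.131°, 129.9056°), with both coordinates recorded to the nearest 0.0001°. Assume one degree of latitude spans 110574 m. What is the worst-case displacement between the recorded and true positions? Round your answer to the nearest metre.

Rounding to 4 decimal places leaves each coordinate within ±5e-05° of the true value.
Latitude error → 5e-05 × 110574 = 5.5287 m along the meridian.
Longitude error → 5e-05 × 110574 × cos 64.131° = 5e-05 × 110574 × 0.4363 ≈ 2.41225 m.
The two errors are perpendicular, so the maximum displacement is √(5.5287² + 2.41225²) ≈ 6.03204 m.

6 metres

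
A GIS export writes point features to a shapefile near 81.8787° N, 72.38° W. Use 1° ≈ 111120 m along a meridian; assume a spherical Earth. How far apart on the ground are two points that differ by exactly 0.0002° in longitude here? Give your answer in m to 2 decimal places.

3.14 m

0.0002° of longitude at 81.8787° is 0.0002 × 111120 × cos 81.8787° ≈ 0.0002 × 15697.8 = 3.13957 m.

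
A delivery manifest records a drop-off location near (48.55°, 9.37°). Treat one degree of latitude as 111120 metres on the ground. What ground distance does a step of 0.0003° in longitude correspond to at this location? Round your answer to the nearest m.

One degree of longitude here spans 111120 × cos 48.55° = 111120 × 0.6620 ≈ 73557.7 m; 0.0003° of that is 22.0673 m.

22 m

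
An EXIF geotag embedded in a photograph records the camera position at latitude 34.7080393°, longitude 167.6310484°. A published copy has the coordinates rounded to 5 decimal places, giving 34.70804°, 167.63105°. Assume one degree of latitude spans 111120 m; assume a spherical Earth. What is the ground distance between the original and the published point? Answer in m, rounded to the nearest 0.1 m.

0.2 m

Δlat = 34.7080393 − 34.70804 = -0.0000007°; Δlon = 167.6310484 − 167.63105 = -0.0000016°.
North–south shift: -0.0000007 × 111120 = -0.077784 m.
East–west at this latitude: -0.0000016° × 111120 × cos 34.708° ≈ -0.0000016 × 91347.8 = -0.146156 m.
Combined displacement = (0.077784² + 0.146156²)^½ ≈ 0.165566 m.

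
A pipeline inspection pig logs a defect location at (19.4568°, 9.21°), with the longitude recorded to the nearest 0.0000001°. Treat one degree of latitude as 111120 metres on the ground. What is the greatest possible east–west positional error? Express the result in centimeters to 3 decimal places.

0.524 centimeters

Rounding to 7 decimal places leaves the longitude within ±5e-08° of the true value.
Parallels shrink by cos φ, so at 19.4568° a degree of longitude is 111120 × 0.9429 ≈ 104774 m.
So at most 5e-08° × 104774 ≈ 0.00523871 m east–west.
That is 0.00523871 m = 0.52387 cm.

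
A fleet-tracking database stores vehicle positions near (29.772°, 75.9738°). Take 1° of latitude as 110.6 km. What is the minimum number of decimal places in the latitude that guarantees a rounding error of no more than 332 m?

3

One degree of latitude covers 110600 m.
N decimal places → at most half a unit in the last place, 0.5 × 10⁻ᴺ° = 110600/2 × 10⁻ᴺ m.
Need 0.5 × 110600 × 10⁻ᴺ ≤ 332 → 10⁻ᴺ ≤ 6.004e-03, so N ≥ 2.22.
So 3 decimal places suffice (55.3 m); 2 would allow up to 553 m.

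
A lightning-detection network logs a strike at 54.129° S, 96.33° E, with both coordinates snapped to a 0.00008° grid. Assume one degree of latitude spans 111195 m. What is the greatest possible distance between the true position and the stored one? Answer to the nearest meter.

With a 0.00008° grid the true value lies within half a step, ±0.00008°/2 = ±4e-05°, of the stored one.
Latitude error → 4e-05 × 111195 = 4.4478 m along the meridian.
East–west component at 54.129°: 4e-05° × 111195 × cos 54.129° ≈ 4e-05 × 65156.1 ≈ 2.60624 m.
Worst case both components are at the extreme and orthogonal: √(4.4478² + 2.60624²) ≈ 5.15514 m.

5 meters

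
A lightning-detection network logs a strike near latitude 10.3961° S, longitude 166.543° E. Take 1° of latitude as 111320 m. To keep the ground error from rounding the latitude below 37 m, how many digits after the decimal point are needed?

4 decimal places

One degree of latitude covers 111320 m.
With N decimal places the half-ulp bound is 0.5·10⁻ᴺ°, or 0.5·10⁻ᴺ × 111320 m on the ground.
Need 0.5 × 111320 × 10⁻ᴺ ≤ 37 → 10⁻ᴺ ≤ 6.648e-04, so N ≥ 3.18.
So 4 decimal places suffice (5.57 m); 3 would allow up to 55.7 m.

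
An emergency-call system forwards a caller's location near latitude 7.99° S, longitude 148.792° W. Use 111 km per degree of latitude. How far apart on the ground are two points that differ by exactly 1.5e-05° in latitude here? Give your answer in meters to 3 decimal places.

1.5e-05° × 111000 m/° = 1.665 m.

1.665 meters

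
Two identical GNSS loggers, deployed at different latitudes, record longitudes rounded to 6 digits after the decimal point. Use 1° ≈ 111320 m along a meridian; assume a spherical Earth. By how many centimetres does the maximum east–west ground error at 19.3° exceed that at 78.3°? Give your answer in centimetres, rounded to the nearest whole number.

4 centimetres

Rounding to 6 decimal places leaves the longitude within ±5e-07° of the true value.
At 19.3°: 5e-07° × 111320 × cos 19.3° = 5e-07 × 111320 × 0.9438 ≈ 0.052532 m.
Error at 78.3° = 5e-07° × 111320 × cos 78.3° ≈ 0.05566 × 0.2028 = 0.011287 m.
So the lower-latitude error exceeds the higher by 0.052532 − 0.011287 = 0.041245 m.
That is 0.0412448 m = 4.1245 cm.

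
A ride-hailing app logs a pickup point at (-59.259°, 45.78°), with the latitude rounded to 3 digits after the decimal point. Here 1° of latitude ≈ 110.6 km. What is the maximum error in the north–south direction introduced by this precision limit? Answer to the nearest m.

55 m

Rounding to 3 decimal places leaves the latitude within ±0.0005° of the true value.
North–south distance: 0.0005° × 110600 m/° = 55.3 m.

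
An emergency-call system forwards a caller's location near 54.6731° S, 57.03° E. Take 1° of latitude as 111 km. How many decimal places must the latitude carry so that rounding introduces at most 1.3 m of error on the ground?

5

One degree of latitude covers 111000 m.
N decimal places → at most half a unit in the last place, 0.5 × 10⁻ᴺ° = 111000/2 × 10⁻ᴺ m.
Need 0.5 × 111000 × 10⁻ᴺ ≤ 1.3 → 10⁻ᴺ ≤ 2.342e-05, so N ≥ 4.63.
N = 4 would give 5.55 m (too coarse); N = 5 gives 0.555 m ≤ 1.3 m.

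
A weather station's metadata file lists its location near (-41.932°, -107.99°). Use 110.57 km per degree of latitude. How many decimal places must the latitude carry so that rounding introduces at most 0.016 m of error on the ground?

One degree of latitude covers 110570 m.
With N decimal places the half-ulp bound is 0.5·10⁻ᴺ°, or 0.5·10⁻ᴺ × 110570 m on the ground.
Need 0.5 × 110570 × 10⁻ᴺ ≤ 0.016 → 10⁻ᴺ ≤ 2.894e-07, so N ≥ 6.54.
N = 6 would give 0.0553 m (too coarse); N = 7 gives 0.00553 m ≤ 0.016 m.

7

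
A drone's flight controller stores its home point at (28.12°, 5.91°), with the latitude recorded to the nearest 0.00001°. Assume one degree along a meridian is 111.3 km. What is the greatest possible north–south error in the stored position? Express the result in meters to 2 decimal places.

Rounding to 5 decimal places leaves the latitude within ±5e-06° of the true value.
So the N–S error is at most 5e-06 × 111300 = 0.5565 m.

0.56 meters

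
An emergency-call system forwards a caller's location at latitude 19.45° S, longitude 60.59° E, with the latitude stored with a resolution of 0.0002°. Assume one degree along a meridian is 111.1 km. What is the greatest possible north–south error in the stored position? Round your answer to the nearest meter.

11 meters

With a 0.0002° grid the true value lies within half a step, ±0.0002°/2 = ±0.0001°, of the stored one.
Along the meridian that is 0.0001° × 111100 m/° = 11.11 m.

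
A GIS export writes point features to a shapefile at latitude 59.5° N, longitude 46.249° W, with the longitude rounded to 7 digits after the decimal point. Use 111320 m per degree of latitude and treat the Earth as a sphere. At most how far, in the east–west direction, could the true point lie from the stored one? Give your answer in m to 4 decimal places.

0.0028 m

Rounding to 7 decimal places leaves the longitude within ±5e-08° of the true value.
Parallels shrink by cos φ, so at 59.5° a degree of longitude is 111320 × 0.5075 ≈ 56499.2 m.
Maximum E–W displacement: 5e-08 × 56499.2 = 0.00282496 m.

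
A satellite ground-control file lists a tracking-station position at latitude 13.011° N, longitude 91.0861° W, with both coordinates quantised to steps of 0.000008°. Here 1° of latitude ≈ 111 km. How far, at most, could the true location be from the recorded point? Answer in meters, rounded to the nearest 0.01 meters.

With a 0.000008° grid the true value lies within half a step, ±0.000008°/2 = ±4e-06°, of the stored one.
Latitude error → 4e-06 × 111000 = 0.444 m along the meridian.
East–west component at 13.011°: 4e-06° × 111000 × cos 13.011° ≈ 4e-06 × 108150 ≈ 0.432601 m.
The two errors are perpendicular, so the maximum displacement is √(0.444² + 0.432601²) ≈ 0.619903 m.

0.62 meters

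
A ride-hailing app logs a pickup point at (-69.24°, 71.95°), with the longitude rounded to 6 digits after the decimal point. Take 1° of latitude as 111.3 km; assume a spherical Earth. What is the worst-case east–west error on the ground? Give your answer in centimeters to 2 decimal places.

Rounding to 6 decimal places leaves the longitude within ±5e-07° of the true value.
At latitude 69.24° a degree of longitude spans 111300 m × cos 69.24° = 111300 × 0.3545 ≈ 39450.8 m.
So at most 5e-07° × 39450.8 ≈ 0.0197254 m east–west.
That is 0.0197254 m = 1.9725 cm.

1.97 centimeters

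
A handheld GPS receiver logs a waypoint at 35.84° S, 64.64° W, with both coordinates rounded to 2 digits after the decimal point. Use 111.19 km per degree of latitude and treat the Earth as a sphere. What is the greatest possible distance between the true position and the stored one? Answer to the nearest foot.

2348 feet

Rounding to 2 decimal places leaves each coordinate within ±0.005° of the true value.
North–south component: 0.005° × 111190 = 555.95 m.
East–west component at 35.84°: 0.005° × 111190 × cos 35.84° ≈ 0.005 × 90136.8 ≈ 450.684 m.
Combining orthogonally: (555.95² + 450.684²)^½ ≈ 715.679 m.
In feet: 715.679 m ÷ 0.3048 ≈ 2348 ft.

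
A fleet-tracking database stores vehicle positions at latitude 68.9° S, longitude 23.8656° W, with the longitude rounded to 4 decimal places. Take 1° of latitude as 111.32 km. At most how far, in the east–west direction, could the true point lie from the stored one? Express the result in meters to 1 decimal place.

Rounding to 4 decimal places leaves the longitude within ±5e-05° of the true value.
One degree of longitude at 68.9° is 111320 × cos 68.9° ≈ 111320 × 0.3600 = 40074.8 m.
Maximum E–W displacement: 5e-05 × 40074.8 = 2.00374 m.

2.0 meters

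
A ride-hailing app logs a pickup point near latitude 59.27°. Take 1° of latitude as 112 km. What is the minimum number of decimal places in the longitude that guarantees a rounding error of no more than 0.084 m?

6 decimal places

At 59.27° one degree of longitude covers 112000 × cos 59.27° ≈ 112000 × 0.5110 ≈ 57231.2 m.
With N decimal places the half-ulp bound is 0.5·10⁻ᴺ°, or 0.5·10⁻ᴺ × 57231.2 m on the ground.
Setting 28615.6 × 10⁻ᴺ ≤ 0.084 gives 10ᴺ ≥ 3.407e+05, i.e. N ≥ 5.53.
N = 5 would give 0.286 m (too coarse); N = 6 gives 0.0286 m ≤ 0.084 m.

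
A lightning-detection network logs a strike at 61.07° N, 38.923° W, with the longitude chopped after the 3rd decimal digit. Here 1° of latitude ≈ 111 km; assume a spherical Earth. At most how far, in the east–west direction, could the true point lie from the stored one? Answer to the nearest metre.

Truncating at 3 decimal places can drop up to a full unit in the last place, so the longitude may be off by as much as 0.001°.
At latitude 61.07° a degree of longitude spans 111000 m × cos 61.07° = 111000 × 0.4837 ≈ 53695.2 m.
So at most 0.001° × 53695.2 ≈ 53.6952 m east–west.

54 metres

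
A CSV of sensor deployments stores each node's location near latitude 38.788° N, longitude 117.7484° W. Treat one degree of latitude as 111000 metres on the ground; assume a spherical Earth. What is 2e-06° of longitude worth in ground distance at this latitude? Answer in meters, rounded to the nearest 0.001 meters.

0.173 meters

At 38.788° a degree of longitude is 111000 × cos 38.788° ≈ 86521.1 m, so 2e-06° corresponds to 0.173042 m.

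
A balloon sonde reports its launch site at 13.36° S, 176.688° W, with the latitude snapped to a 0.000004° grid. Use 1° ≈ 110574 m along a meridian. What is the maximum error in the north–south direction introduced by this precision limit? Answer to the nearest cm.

22 cm

With a 0.000004° grid the true value lies within half a step, ±0.000004°/2 = ±2e-06°, of the stored one.
Along the meridian that is 2e-06° × 110574 m/° = 0.221148 m.
That is 0.221148 m = 22.115 cm.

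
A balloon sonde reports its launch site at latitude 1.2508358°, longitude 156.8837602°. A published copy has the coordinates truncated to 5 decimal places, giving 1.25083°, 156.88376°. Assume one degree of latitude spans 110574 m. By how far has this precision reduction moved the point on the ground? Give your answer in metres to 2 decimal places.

The latitude changed by +0.0000058° and the longitude by +0.0000002°.
N–S: 0.0000058° × 110574 m/° = 0.641329 m.
E–W at 1.25083°: 0.0000002° × 110574 × cos 1.25083° = 0.0000002 × 110574 × 0.9998 ≈ 0.0221095 m.
Hypotenuse of the two orthogonal shifts: √(0.641329² + 0.0221095²) = 0.64171 m.

0.64 metres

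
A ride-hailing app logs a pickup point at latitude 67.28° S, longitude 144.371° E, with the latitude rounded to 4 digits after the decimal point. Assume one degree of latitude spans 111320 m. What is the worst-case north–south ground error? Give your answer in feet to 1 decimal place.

Rounding to 4 decimal places leaves the latitude within ±5e-05° of the true value.
So the N–S error is at most 5e-05 × 111320 = 5.566 m.
Converting: 5.566 m × 3.2808 ft/m ≈ 18.261 ft.

18.3 feet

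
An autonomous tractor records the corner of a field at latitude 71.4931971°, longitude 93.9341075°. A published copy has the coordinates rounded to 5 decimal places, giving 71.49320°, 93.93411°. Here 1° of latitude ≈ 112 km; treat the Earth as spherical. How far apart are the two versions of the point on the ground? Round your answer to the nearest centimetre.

34 centimetres

Δlat = 71.4931971 − 71.49320 = -0.0000029°; Δlon = 93.9341075 − 93.93411 = -0.0000025°.
North–south shift: -0.0000029 × 112000 = -0.3248 m.
East–west at this latitude: -0.0000025° × 112000 × cos 71.4932° ≈ -0.0000025 × 35550.7 = -0.0888768 m.
Combined displacement = (0.3248² + 0.0888768²)^½ ≈ 0.33674 m.
That is 0.33674 m = 33.674 cm.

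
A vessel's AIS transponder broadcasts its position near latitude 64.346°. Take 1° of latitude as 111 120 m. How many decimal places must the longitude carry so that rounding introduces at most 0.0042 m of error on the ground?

At 64.346° one degree of longitude covers 111120 × cos 64.346° ≈ 111120 × 0.4329 ≈ 48107.8 m.
N decimal places → at most half a unit in the last place, 0.5 × 10⁻ᴺ° = 48107.8/2 × 10⁻ᴺ m.
Need 0.5 × 48107.8 × 10⁻ᴺ ≤ 0.0042 → 10⁻ᴺ ≤ 1.746e-07, so N ≥ 6.76.
So 7 decimal places suffice (0.00241 m); 6 would allow up to 0.0241 m.

7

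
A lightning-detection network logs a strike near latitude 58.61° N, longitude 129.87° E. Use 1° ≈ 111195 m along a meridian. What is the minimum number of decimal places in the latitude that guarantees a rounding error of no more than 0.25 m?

One degree of latitude covers 111195 m.
Rounding to N decimal places gives at most 0.5 × 10⁻ᴺ degrees of error, i.e. 0.5 × 10⁻ᴺ × 111195 m.
Setting 55597.5 × 10⁻ᴺ ≤ 0.25 gives 10ᴺ ≥ 2.224e+05, i.e. N ≥ 5.35.
At 5 places the error can reach 0.556 m, but 6 places keeps it to 0.0556 m.

6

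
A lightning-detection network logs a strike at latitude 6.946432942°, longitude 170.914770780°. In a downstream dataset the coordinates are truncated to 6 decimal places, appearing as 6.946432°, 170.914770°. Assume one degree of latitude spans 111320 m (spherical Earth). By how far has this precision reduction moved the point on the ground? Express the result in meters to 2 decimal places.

0.14 meters

Δlat = 6.946432942 − 6.946432 = +0.000000942°; Δlon = 170.914770780 − 170.914770 = +0.000000780°.
North–south shift: 0.000000942 × 111320 = 0.104863 m.
E–W at 6.94643°: 0.000000780° × 111320 × cos 6.94643° = 0.000000780 × 111320 × 0.9927 ≈ 0.0861922 m.
Distance: √(0.104863² + 0.0861922²) ≈ 0.13574 m.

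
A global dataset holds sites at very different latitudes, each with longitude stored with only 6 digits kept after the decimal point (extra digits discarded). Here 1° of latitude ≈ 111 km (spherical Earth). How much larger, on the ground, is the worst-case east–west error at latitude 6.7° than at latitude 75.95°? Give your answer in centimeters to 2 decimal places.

Truncating at 6 decimal places can drop up to a full unit in the last place, so the longitude may be off by as much as 1e-06°.
Error at 6.7° = 1e-06° × 111000 × cos 6.7° ≈ 0.111 × 0.9932 = 0.11024 m.
Error at 75.95° = 1e-06° × 111000 × cos 75.95° ≈ 0.111 × 0.2428 = 0.026947 m.
So the lower-latitude error exceeds the higher by 0.11024 − 0.026947 = 0.083295 m.
That is 0.0832946 m = 8.3295 cm.

8.33 centimeters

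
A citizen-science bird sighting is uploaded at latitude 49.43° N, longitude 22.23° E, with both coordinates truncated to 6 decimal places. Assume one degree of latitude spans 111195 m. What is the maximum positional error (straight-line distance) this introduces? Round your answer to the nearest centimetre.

13 centimetres

Truncating at 6 decimal places can drop up to a full unit in the last place, so each coordinate may be off by as much as 1e-06°.
Latitude error → 1e-06 × 111195 = 0.111195 m along the meridian.
Longitude error → 1e-06 × 111195 × cos 49.43° = 1e-06 × 111195 × 0.6504 ≈ 0.0723186 m.
The two errors are perpendicular, so the maximum displacement is √(0.111195² + 0.0723186²) ≈ 0.132644 m.
That is 0.132644 m = 13.264 cm.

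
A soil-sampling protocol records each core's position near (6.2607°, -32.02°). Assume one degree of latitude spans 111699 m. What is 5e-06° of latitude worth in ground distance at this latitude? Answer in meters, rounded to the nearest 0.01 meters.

0.56 meters

5e-06° × 111699 m/° = 0.558495 m.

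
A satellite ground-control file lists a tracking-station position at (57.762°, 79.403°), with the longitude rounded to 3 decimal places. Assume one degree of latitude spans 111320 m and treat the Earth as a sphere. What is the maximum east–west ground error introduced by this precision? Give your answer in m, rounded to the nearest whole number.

Rounding to 3 decimal places leaves the longitude within ±0.0005° of the true value.
One degree of longitude at 57.762° is 111320 × cos 57.762° ≈ 111320 × 0.5334 = 59382.2 m.
So at most 0.0005° × 59382.2 ≈ 29.6911 m east–west.

30 m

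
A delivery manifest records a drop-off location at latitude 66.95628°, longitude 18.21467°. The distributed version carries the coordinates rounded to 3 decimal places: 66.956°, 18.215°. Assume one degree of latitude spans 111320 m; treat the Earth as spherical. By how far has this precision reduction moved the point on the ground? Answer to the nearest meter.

The latitude changed by +0.00028° and the longitude by -0.00033°.
N–S: 0.00028° × 111320 m/° = 31.1696 m.
East–west at this latitude: -0.00033° × 111320 × cos 66.956° ≈ -0.00033 × 43574.9 = -14.3797 m.
Distance: √(31.1696² + 14.3797²) ≈ 34.3267 m.

34 meters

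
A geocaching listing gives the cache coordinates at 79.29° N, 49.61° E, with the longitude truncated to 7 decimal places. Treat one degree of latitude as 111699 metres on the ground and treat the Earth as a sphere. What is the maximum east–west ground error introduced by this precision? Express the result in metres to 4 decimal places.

0.0021 metres

Truncating at 7 decimal places can drop up to a full unit in the last place, so the longitude may be off by as much as 1e-07°.
Parallels shrink by cos φ, so at 79.29° a degree of longitude is 111699 × 0.1858 ≈ 20757.9 m.
East–west error: 1e-07° × 20757.9 m/° ≈ 0.00207579 m.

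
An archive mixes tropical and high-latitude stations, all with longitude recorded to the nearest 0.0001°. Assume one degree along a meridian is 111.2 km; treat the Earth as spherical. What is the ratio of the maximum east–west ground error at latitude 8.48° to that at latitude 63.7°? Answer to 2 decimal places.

Rounding to 4 decimal places leaves the longitude within ±5e-05° of the true value.
At 8.48°: 5e-05° × 111200 × cos 8.48° = 5e-05 × 111200 × 0.9891 ≈ 5.4992 m.
At 63.7°: 5e-05° × 111200 × cos 63.7° = 5e-05 × 111200 × 0.4431 ≈ 2.4635 m.
Ratio: 5.4992 / 2.4635 = cos 8.48° / cos 63.7° ≈ 2.2323.

2.23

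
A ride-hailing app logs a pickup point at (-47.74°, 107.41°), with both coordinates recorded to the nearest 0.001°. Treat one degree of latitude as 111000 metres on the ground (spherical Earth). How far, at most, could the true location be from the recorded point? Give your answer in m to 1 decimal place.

66.9 m

Rounding to 3 decimal places leaves each coordinate within ±0.0005° of the true value.
N–S: 0.0005° × 111000 m/° = 55.5 m.
East–west component at 47.74°: 0.0005° × 111000 × cos 47.74° ≈ 0.0005 × 74647.1 ≈ 37.3235 m.
Worst case both components are at the extreme and orthogonal: √(55.5² + 37.3235²) ≈ 66.8827 m.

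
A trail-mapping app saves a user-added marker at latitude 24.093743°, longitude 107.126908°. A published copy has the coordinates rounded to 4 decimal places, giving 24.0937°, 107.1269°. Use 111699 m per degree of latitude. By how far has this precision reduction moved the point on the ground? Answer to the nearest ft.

16 ft

The latitude changed by +0.000043° and the longitude by +0.000008°.
N–S: 0.000043° × 111699 m/° = 4.80306 m.
E–W at 24.0937°: 0.000008° × 111699 × cos 24.0937° = 0.000008 × 111699 × 0.9129 ≈ 0.815741 m.
Distance: √(4.80306² + 0.815741²) ≈ 4.87184 m.
Converting: 4.87184 m × 3.2808 ft/m ≈ 15.984 ft.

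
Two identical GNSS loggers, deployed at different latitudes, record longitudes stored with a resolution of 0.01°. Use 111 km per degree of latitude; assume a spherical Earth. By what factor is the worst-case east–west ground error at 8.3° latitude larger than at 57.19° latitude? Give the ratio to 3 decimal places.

1.826

With a 0.01° grid the true value lies within half a step, ±0.01°/2 = ±0.005°, of the stored one.
Error at 8.3° = 0.005° × 111000 × cos 8.3° ≈ 555 × 0.9895 = 549.19 m.
At 57.19°: 0.005° × 111000 × cos 57.19° = 0.005 × 111000 × 0.5419 ≈ 300.73 m.
The ratio reduces to cos 8.3° / cos 57.19° = 0.9895/0.5419 ≈ 1.8262.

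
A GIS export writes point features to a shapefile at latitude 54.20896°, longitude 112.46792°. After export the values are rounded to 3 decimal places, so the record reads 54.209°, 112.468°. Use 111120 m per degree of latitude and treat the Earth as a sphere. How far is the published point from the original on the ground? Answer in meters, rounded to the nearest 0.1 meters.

6.8 meters

The latitude changed by -0.00004° and the longitude by -0.00008°.
North–south shift: -0.00004 × 111120 = -4.4448 m.
East–west at this latitude: -0.00008° × 111120 × cos 54.209° ≈ -0.00008 × 64986.3 = -5.19891 m.
Hypotenuse of the two orthogonal shifts: √(4.4448² + 5.19891²) = 6.83995 m.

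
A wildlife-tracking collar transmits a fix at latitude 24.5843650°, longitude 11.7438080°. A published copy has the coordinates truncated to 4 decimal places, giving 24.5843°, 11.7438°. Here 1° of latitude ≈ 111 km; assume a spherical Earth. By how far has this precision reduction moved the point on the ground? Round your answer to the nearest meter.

Δlat = 24.5843650 − 24.5843 = +0.0000650°; Δlon = 11.7438080 − 11.7438 = +0.0000080°.
North–south shift: 0.0000650 × 111000 = 7.215 m.
East–west at this latitude: 0.0000080° × 111000 × cos 24.5843° ≈ 0.0000080 × 100938 = 0.807503 m.
Distance: √(7.215² + 0.807503²) ≈ 7.26005 m.

7 meters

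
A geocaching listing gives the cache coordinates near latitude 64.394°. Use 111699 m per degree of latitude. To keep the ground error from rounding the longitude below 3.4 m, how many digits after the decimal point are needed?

At 64.394° one degree of longitude covers 111699 × cos 64.394° ≈ 111699 × 0.4322 ≈ 48274.1 m.
N decimal places → at most half a unit in the last place, 0.5 × 10⁻ᴺ° = 48274.1/2 × 10⁻ᴺ m.
Need 0.5 × 48274.1 × 10⁻ᴺ ≤ 3.4 → 10⁻ᴺ ≤ 1.409e-04, so N ≥ 3.85.
So 4 decimal places suffice (2.41 m); 3 would allow up to 24.1 m.

4 decimal places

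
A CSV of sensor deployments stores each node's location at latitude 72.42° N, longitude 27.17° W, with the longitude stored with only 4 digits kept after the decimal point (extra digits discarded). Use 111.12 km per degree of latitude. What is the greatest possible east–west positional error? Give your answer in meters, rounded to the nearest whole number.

Truncating at 4 decimal places can drop up to a full unit in the last place, so the longitude may be off by as much as 0.0001°.
Parallels shrink by cos φ, so at 72.42° a degree of longitude is 111120 × 0.3020 ≈ 33562.4 m.
So at most 0.0001° × 33562.4 ≈ 3.35624 m east–west.

3 meters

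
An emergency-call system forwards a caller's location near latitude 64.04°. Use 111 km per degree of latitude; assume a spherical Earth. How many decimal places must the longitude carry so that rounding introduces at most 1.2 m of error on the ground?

At 64.04° one degree of longitude covers 111000 × cos 64.04° ≈ 111000 × 0.4377 ≈ 48589.5 m.
N decimal places → at most half a unit in the last place, 0.5 × 10⁻ᴺ° = 48589.5/2 × 10⁻ᴺ m.
Setting 24294.8 × 10⁻ᴺ ≤ 1.2 gives 10ᴺ ≥ 2.025e+04, i.e. N ≥ 4.31.
N = 4 would give 2.43 m (too coarse); N = 5 gives 0.243 m ≤ 1.2 m.

5 decimal places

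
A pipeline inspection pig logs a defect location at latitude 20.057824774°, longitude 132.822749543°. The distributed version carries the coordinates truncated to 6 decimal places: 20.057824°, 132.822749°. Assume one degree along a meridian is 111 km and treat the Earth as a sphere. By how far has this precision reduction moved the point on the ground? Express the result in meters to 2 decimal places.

0.10 meters

The latitude changed by +0.000000774° and the longitude by +0.000000543°.
North–south shift: 0.000000774 × 111000 = 0.085914 m.
East–west at this latitude: 0.000000543° × 111000 × cos 20.0578° ≈ 0.000000543 × 104268 = 0.0566173 m.
Hypotenuse of the two orthogonal shifts: √(0.085914² + 0.0566173²) = 0.102892 m.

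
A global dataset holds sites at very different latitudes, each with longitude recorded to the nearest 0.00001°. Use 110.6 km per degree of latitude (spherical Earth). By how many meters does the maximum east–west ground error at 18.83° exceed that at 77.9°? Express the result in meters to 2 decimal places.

0.41 meters

Rounding to 5 decimal places leaves the longitude within ±5e-06° of the true value.
Error at 18.83° = 5e-06° × 110600 × cos 18.83° ≈ 0.553 × 0.9465 = 0.5234 m.
At 77.9°: 5e-06° × 110600 × cos 77.9° = 5e-06 × 110600 × 0.2096 ≈ 0.11592 m.
Difference: 0.5234 − 0.11592 = 0.40748 m.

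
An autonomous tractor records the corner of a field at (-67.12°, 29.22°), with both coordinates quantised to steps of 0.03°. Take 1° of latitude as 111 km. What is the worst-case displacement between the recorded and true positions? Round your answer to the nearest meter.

1786 meters

With a 0.03° grid the true value lies within half a step, ±0.03°/2 = ±0.015°, of the stored one.
N–S: 0.015° × 111000 m/° = 1665 m.
E–W at 67.12°: 0.015° × 111000 × cos 67.12° = 0.015 × 111000 × 0.3888 ≈ 647.356 m.
The two errors are perpendicular, so the maximum displacement is √(1665² + 647.356²) ≈ 1786.42 m.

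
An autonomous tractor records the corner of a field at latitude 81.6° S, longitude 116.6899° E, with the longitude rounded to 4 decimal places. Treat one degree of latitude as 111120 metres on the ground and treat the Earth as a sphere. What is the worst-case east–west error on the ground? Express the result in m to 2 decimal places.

Rounding to 4 decimal places leaves the longitude within ±5e-05° of the true value.
One degree of longitude at 81.6° is 111120 × cos 81.6° ≈ 111120 × 0.1461 = 16232.7 m.
East–west error: 5e-05° × 16232.7 m/° ≈ 0.811637 m.

0.81 m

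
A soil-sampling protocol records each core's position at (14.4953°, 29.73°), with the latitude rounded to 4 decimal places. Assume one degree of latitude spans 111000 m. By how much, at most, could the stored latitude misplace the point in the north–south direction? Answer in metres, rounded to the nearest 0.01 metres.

Rounding to 4 decimal places leaves the latitude within ±5e-05° of the true value.
North–south distance: 5e-05° × 111000 m/° = 5.55 m.

5.55 metres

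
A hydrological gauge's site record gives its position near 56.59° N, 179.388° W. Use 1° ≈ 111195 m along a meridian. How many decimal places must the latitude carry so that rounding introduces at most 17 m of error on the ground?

4

One degree of latitude covers 111195 m.
With N decimal places the half-ulp bound is 0.5·10⁻ᴺ°, or 0.5·10⁻ᴺ × 111195 m on the ground.
Setting 55597.5 × 10⁻ᴺ ≤ 17 gives 10ᴺ ≥ 3270, i.e. N ≥ 3.51.
So 4 decimal places suffice (5.56 m); 3 would allow up to 55.6 m.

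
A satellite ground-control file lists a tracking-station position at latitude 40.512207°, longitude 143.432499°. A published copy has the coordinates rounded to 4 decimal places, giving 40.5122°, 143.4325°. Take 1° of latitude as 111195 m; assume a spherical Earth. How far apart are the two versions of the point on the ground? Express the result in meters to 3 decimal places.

Δlat = 40.512207 − 40.5122 = +0.000007°; Δlon = 143.432499 − 143.4325 = -0.000001°.
North–south shift: 0.000007 × 111195 = 0.778365 m.
E–W at 40.5122°: -0.000001° × 111195 × cos 40.5122° = -0.000001 × 111195 × 0.7603 ≈ -0.084538 m.
Hypotenuse of the two orthogonal shifts: √(0.778365² + 0.084538²) = 0.782942 m.

0.783 meters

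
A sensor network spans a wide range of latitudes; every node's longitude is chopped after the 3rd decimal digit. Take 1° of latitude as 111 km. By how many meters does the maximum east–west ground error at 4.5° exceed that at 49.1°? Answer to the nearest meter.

Truncating at 3 decimal places can drop up to a full unit in the last place, so the longitude may be off by as much as 0.001°.
At 4.5°: 0.001° × 111000 × cos 4.5° = 0.001 × 111000 × 0.9969 ≈ 110.66 m.
Error at 49.1° = 0.001° × 111000 × cos 49.1° ≈ 111 × 0.6547 = 72.676 m.
Difference: 110.66 − 72.676 = 37.982 m.

38 meters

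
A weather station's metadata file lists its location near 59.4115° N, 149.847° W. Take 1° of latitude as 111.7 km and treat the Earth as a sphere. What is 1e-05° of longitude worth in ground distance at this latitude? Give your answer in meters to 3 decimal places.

0.568 meters

One degree of longitude here spans 111700 × cos 59.4115° = 111700 × 0.5089 ≈ 56840.6 m; 1e-05° of that is 0.568406 m.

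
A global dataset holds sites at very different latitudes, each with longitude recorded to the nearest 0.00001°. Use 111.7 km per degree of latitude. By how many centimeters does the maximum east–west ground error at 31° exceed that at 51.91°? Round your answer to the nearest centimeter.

Rounding to 5 decimal places leaves the longitude within ±5e-06° of the true value.
Error at 31° = 5e-06° × 111700 × cos 31° ≈ 0.5585 × 0.8572 = 0.47873 m.
Error at 51.91° = 5e-06° × 111700 × cos 51.91° ≈ 0.5585 × 0.6169 = 0.34454 m.
So the lower-latitude error exceeds the higher by 0.47873 − 0.34454 = 0.13419 m.
That is 0.13419 m = 13.419 cm.

13 centimeters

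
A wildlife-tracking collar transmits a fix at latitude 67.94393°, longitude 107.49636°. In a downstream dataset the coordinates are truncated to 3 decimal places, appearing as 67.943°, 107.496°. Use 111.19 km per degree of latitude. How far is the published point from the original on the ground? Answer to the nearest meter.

Δlat = 67.94393 − 67.943 = +0.00093°; Δlon = 107.49636 − 107.496 = +0.00036°.
North–south shift: 0.00093 × 111190 = 103.407 m.
East–west at this latitude: 0.00036° × 111190 × cos 67.943° ≈ 0.00036 × 41755 = 15.0318 m.
Combined displacement = (103.407² + 15.0318²)^½ ≈ 104.494 m.

104 meters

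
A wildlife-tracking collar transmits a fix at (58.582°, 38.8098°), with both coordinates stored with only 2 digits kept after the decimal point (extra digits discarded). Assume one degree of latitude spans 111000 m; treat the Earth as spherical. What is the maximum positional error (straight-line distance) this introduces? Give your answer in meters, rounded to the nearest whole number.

1252 meters

Truncating at 2 decimal places can drop up to a full unit in the last place, so each coordinate may be off by as much as 0.01°.
Latitude error → 0.01 × 111000 = 1110 m along the meridian.
Longitude error → 0.01 × 111000 × cos 58.582° = 0.01 × 111000 × 0.5213 ≈ 578.618 m.
Combining orthogonally: (1110² + 578.618²)^½ ≈ 1251.76 m.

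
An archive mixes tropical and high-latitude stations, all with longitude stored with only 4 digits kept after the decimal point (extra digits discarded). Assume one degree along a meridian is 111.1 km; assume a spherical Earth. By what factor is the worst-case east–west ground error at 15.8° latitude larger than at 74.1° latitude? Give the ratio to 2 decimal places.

Truncating at 4 decimal places can drop up to a full unit in the last place, so the longitude may be off by as much as 0.0001°.
At 15.8°: 0.0001° × 111100 × cos 15.8° = 0.0001 × 111100 × 0.9622 ≈ 10.69 m.
At 74.1°: 0.0001° × 111100 × cos 74.1° = 0.0001 × 111100 × 0.2740 ≈ 3.0437 m.
Ratio: 10.69 / 3.0437 = cos 15.8° / cos 74.1° ≈ 3.5123.

3.51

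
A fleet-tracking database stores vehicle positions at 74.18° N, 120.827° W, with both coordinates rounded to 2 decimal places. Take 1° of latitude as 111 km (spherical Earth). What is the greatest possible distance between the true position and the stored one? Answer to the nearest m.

575 m

Rounding to 2 decimal places leaves each coordinate within ±0.005° of the true value.
Latitude error → 0.005 × 111000 = 555 m along the meridian.
E–W at 74.18°: 0.005° × 111000 × cos 74.18° = 0.005 × 111000 × 0.2726 ≈ 151.302 m.
Combining orthogonally: (555² + 151.302²)^½ ≈ 575.254 m.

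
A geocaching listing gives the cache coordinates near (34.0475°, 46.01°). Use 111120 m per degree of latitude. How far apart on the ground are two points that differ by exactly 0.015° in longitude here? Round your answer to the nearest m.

1381 m

0.015° of longitude at 34.0475° is 0.015 × 111120 × cos 34.0475° ≈ 0.015 × 92071.1 = 1381.07 m.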